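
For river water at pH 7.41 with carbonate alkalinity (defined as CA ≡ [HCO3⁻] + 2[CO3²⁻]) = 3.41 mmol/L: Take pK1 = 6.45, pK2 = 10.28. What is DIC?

DIC = 3.78 mmol/L

CA = [HCO3⁻] + 2[CO3²⁻] = (α₁ + 2α₂)·DIC
At pH 7.41: [H⁺]/K1 = 10^-0.96 = 0.10965, K2/[H⁺] = 10^-2.87 = 0.0013490
α₁ = 1/(1 + 0.10965 + 0.0013490) = 1/1.1110 = 0.9001; α₂ = α₁·K2/[H⁺] = 0.001214
α₁ + 2α₂ = 0.9025
DIC = CA / (α₁ + 2α₂) = 3.41 / 0.9025 = 3.78 mmol/L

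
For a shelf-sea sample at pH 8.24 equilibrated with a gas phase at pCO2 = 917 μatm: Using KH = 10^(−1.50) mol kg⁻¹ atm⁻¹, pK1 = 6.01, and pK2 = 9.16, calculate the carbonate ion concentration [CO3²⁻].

[CO2*] = KH · pCO2 = 10^(−1.50) × 917×10^-6 = 2.900×10^-5 mol/kg
α₀ = 1/(1 + K1/[H⁺] + K1K2/[H⁺]²) = 1/(1 + 10^+2.23 + 10^+1.31) = 0.005229
DIC = [CO2*]/α₀ = 2.900×10^-5 / 0.005229 = 5.546 mmol/kg
[CO3²⁻] = α₂·DIC; α₂ = 0.1068, so [CO3²⁻] = 0.1068 × 5.546 = 0.592 mmol/kg

[CO3²⁻] = 0.592 mmol/kg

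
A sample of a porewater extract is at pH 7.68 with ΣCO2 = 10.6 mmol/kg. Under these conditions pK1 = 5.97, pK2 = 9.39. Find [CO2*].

[CO2*] = 0.199 mmol/kg

α₀ = 1 / (1 + K1/[H⁺] + K1K2/[H⁺]²) = 1 / (1 + 10^+1.71 + 10^+0.00)
   = 1 / (1 + 51.286 + 1.0000) = 1/53.286 = 0.01877
[CO2*] = α₀ × DIC = 0.01877 × 10.6 = 0.199 mmol/kg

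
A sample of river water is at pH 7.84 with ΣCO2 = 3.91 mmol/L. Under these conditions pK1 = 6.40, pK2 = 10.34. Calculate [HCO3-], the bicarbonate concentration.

[HCO3⁻] = 3.76 mmol/L

α₁ = 1 / (1 + [H⁺]/K1 + K2/[H⁺]) = 1 / (1 + 10^-1.44 + 10^-2.50)
   = 1 / (1 + 0.036308 + 0.0031623) = 1/1.0395 = 0.9620
[HCO3⁻] = α₁ × DIC = 0.9620 × 3.91 = 3.76 mmol/L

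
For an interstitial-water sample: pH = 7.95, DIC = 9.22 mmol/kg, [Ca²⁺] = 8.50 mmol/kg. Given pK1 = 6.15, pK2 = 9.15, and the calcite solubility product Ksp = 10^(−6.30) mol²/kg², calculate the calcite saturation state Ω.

Ω = 9.14

α₂ = 1 / (1 + [H⁺]/K2 + [H⁺]²/(K1K2)) = 1 / (1 + 10^+1.20 + 10^-0.60)
   = 1 / (1 + 15.849 + 0.25119) = 1/17.100 = 0.05848
[CO3²⁻] = α₂ × DIC = 0.05848 × 9.22 = 0.5392 mmol/kg
Ksp = 10^(−6.30) = 5.012×10^-7
Ω = [Ca²⁺][CO3²⁻]/Ksp = (8.50×10^-3)(5.392×10^-4) / 5.012×10^-7 = 9.14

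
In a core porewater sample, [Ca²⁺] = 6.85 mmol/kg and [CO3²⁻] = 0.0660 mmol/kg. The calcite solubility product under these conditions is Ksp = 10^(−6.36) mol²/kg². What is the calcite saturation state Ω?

Ω = 1.04

Ksp = 10^(−6.36) = 4.365×10^-7
Ω = [Ca²⁺][CO3²⁻]/Ksp = (6.85×10^-3)(0.0660×10^-3) / 4.365×10^-7 = 1.04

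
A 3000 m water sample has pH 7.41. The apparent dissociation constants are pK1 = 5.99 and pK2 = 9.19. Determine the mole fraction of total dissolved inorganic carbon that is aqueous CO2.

α₀ = 1 / (1 + K1/[H⁺] + K1K2/[H⁺]²) = 1 / (1 + 10^+1.42 + 10^-0.36)
   = 1 / (1 + 26.303 + 0.43652) = 1/27.739 = 0.03605

α₀ = 0.0361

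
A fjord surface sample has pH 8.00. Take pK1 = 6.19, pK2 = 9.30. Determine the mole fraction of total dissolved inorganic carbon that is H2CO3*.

α₀ = 1 / (1 + K1/[H⁺] + K1K2/[H⁺]²) = 1 / (1 + 10^+1.81 + 10^+0.51)
   = 1 / (1 + 64.565 + 3.2359) = 1/68.801 = 0.01453

α₀ = 0.0145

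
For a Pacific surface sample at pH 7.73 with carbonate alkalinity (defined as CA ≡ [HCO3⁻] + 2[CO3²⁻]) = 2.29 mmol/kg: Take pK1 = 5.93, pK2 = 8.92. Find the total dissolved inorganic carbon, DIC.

DIC = 2.19 mmol/kg

CA = [HCO3⁻] + 2[CO3²⁻] = (α₁ + 2α₂)·DIC
At pH 7.73: [H⁺]/K1 = 10^-1.80 = 0.015849, K2/[H⁺] = 10^-1.19 = 0.064565
α₁ = 1/(1 + 0.015849 + 0.064565) = 1/1.0804 = 0.9256; α₂ = α₁·K2/[H⁺] = 0.05976
α₁ + 2α₂ = 1.0451
DIC = CA / (α₁ + 2α₂) = 2.29 / 1.0451 = 2.19 mmol/kg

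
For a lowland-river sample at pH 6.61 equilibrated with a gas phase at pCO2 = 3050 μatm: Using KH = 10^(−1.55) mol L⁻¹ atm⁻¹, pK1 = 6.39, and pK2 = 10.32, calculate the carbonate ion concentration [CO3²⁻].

[CO3²⁻] = 0.0278 μmol/L

[CO2*] = KH · pCO2 = 10^(−1.55) × 3050×10^-6 = 8.596×10^-5 mol/L
α₀ = 1/(1 + K1/[H⁺] + K1K2/[H⁺]²) = 1/(1 + 10^+0.22 + 10^-3.49) = 0.3760
DIC = [CO2*]/α₀ = 8.596×10^-5 / 0.3760 = 0.2286 mmol/L
[CO3²⁻] = α₂·DIC; α₂ = 0.0001217, so [CO3²⁻] = 0.0001217 × 0.2286 = 2.78×10^-5 mmol/L = 0.0278 μmol/L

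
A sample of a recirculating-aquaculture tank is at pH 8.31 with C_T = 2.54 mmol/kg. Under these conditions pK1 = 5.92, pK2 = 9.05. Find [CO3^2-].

[CO3²⁻] = 0.390 mmol/kg

α₂ = 1 / (1 + [H⁺]/K2 + [H⁺]²/(K1K2)) = 1 / (1 + 10^+0.74 + 10^-1.65)
   = 1 / (1 + 5.4954 + 0.022387) = 1/6.5178 = 0.1534
[CO3²⁻] = α₂ × DIC = 0.1534 × 2.54 = 0.390 mmol/kg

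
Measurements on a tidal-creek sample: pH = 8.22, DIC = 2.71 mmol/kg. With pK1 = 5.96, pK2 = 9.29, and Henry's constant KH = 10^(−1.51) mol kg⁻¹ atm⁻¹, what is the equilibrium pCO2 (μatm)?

pCO2 = 442 μatm

α₀ = 1 / (1 + K1/[H⁺] + K1K2/[H⁺]²) = 1 / (1 + 10^+2.26 + 10^+1.19)
   = 1 / (1 + 181.97 + 15.488) = 1/198.46 = 0.005039
[CO2*] = α₀ × DIC = 0.005039 × 2.71 = 0.01366 mmol/kg = 13.66 μmol/kg
pCO2 = [CO2*]/KH = 1.366×10^-5 / 3.090×10^-2 = 442 μatm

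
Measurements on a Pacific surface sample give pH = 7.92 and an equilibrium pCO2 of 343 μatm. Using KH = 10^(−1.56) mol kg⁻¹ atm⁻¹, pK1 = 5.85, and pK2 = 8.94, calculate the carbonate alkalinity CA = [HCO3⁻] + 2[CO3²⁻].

CA = 1.32 mmol/kg

[CO2*] = KH · pCO2 = 10^(−1.56) × 343×10^-6 = 9.447×10^-6 mol/kg
α₀ = 1/(1 + K1/[H⁺] + K1K2/[H⁺]²) = 1/(1 + 10^+2.07 + 10^+1.05) = 0.007710
DIC = [CO2*]/α₀ = 9.447×10^-6 / 0.007710 = 1.225 mmol/kg
CA = (α₁ + 2α₂)·DIC = (0.9058 + 2×0.08650) × 1.225 = 1.32 mmol/kg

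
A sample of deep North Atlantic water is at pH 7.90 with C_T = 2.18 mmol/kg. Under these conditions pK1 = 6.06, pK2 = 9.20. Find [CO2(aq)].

α₀ = 1 / (1 + K1/[H⁺] + K1K2/[H⁺]²) = 1 / (1 + 10^+1.84 + 10^+0.54)
   = 1 / (1 + 69.183 + 3.4674) = 1/73.650 = 0.01358
[CO2*] = α₀ × DIC = 0.01358 × 2.18 = 0.0296 mmol/kg

[CO2*] = 0.0296 mmol/kg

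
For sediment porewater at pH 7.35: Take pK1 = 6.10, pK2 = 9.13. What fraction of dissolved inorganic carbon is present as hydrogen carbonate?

α₁ = 0.932

α₁ = 1 / (1 + [H⁺]/K1 + K2/[H⁺]) = 1 / (1 + 10^-1.25 + 10^-1.78)
   = 1 / (1 + 0.056234 + 0.016596) = 1/1.0728 = 0.9321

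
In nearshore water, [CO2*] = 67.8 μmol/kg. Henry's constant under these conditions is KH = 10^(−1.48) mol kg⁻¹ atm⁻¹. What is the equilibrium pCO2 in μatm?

pCO2 = 2050 μatm

KH = 10^(−1.48) = 3.311×10^-2 mol kg⁻¹ atm⁻¹
pCO2 = [CO2*]/KH = 67.8×10^-6 / 3.311×10^-2 = 2.05×10^-3 atm = 2050 μatm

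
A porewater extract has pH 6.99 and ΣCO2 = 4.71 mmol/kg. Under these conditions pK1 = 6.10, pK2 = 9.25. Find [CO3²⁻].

α₂ = 1 / (1 + [H⁺]/K2 + [H⁺]²/(K1K2)) = 1 / (1 + 10^+2.26 + 10^+1.37)
   = 1 / (1 + 181.97 + 23.442) = 1/206.41 = 0.004845
[CO3²⁻] = α₂ × DIC = 0.004845 × 4.71 = 0.0228 mmol/kg

[CO3²⁻] = 0.0228 mmol/kg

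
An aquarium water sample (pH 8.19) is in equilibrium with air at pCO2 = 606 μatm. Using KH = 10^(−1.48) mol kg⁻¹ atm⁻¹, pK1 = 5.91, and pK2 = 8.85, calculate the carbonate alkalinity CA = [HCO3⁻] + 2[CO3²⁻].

[CO2*] = KH · pCO2 = 10^(−1.48) × 606×10^-6 = 2.007×10^-5 mol/kg
α₀ = 1/(1 + K1/[H⁺] + K1K2/[H⁺]²) = 1/(1 + 10^+2.28 + 10^+1.62) = 0.004288
DIC = [CO2*]/α₀ = 2.007×10^-5 / 0.004288 = 4.680 mmol/kg
CA = (α₁ + 2α₂)·DIC = (0.8170 + 2×0.1787) × 4.680 = 5.50 mmol/kg

CA = 5.50 mmol/kg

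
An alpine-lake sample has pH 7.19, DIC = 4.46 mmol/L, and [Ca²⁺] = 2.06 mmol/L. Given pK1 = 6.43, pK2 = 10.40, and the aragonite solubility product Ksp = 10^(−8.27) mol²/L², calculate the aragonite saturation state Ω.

α₂ = 1 / (1 + [H⁺]/K2 + [H⁺]²/(K1K2)) = 1 / (1 + 10^+3.21 + 10^+2.45)
   = 1 / (1 + 1621.8 + 281.84) = 1/1904.6 = 0.0005250
[CO3²⁻] = α₂ × DIC = 0.0005250 × 4.46 = 0.002342 mmol/L = 2.342 μmol/L
Ksp = 10^(−8.27) = 5.370×10^-9
Ω = [Ca²⁺][CO3²⁻]/Ksp = (2.06×10^-3)(2.342×10^-6) / 5.370×10^-9 = 0.898

Ω = 0.898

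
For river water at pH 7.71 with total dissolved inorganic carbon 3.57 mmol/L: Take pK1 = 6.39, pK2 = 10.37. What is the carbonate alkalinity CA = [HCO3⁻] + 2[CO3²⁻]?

CA = 3.41 mmol/L

CA = [HCO3⁻] + 2[CO3²⁻] = (α₁ + 2α₂)·DIC
At pH 7.71: [H⁺]/K1 = 10^-1.32 = 0.047863, K2/[H⁺] = 10^-2.66 = 0.0021878
α₁ = 1/(1 + 0.047863 + 0.0021878) = 1/1.0501 = 0.9523; α₂ = α₁·K2/[H⁺] = 0.002083
α₁ + 2α₂ = 0.9565
CA = 0.9565 × 3.57 = 3.41 mmol/L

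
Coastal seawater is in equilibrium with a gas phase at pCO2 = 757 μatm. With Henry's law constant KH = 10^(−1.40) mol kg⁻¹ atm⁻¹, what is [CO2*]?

[CO2*] = 30.1 μmol/kg

KH = 10^(−1.40) = 3.981×10^-2 mol kg⁻¹ atm⁻¹
[CO2*] = KH · pCO2 = 3.981×10^-2 × 757×10^-6 atm = 3.01×10^-5 mol/kg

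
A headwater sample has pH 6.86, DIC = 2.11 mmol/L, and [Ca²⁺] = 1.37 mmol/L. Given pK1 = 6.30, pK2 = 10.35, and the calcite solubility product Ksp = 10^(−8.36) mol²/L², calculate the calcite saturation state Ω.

Ω = 0.168

α₂ = 1 / (1 + [H⁺]/K2 + [H⁺]²/(K1K2)) = 1 / (1 + 10^+3.49 + 10^+2.93)
   = 1 / (1 + 3090.3 + 851.14) = 1/3942.4 = 0.0002537
[CO3²⁻] = α₂ × DIC = 0.0002537 × 2.11 = 0.0005352 mmol/L = 0.5352 μmol/L
Ksp = 10^(−8.36) = 4.365×10^-9
Ω = [Ca²⁺][CO3²⁻]/Ksp = (1.37×10^-3)(5.352×10^-7) / 4.365×10^-9 = 0.168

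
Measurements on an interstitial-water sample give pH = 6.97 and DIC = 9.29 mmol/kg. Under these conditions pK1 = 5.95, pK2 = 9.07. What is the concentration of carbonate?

[CO3²⁻] = 0.0669 mmol/kg

α₂ = 1 / (1 + [H⁺]/K2 + [H⁺]²/(K1K2)) = 1 / (1 + 10^+2.10 + 10^+1.08)
   = 1 / (1 + 125.89 + 12.023) = 1/138.92 = 0.007199
[CO3²⁻] = α₂ × DIC = 0.007199 × 9.29 = 0.0669 mmol/kg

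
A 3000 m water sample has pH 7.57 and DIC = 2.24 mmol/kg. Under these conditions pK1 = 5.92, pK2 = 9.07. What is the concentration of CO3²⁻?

α₂ = 1 / (1 + [H⁺]/K2 + [H⁺]²/(K1K2)) = 1 / (1 + 10^+1.50 + 10^-0.15)
   = 1 / (1 + 31.623 + 0.70795) = 1/33.331 = 0.03000
[CO3²⁻] = α₂ × DIC = 0.03000 × 2.24 = 0.0672 mmol/kg

[CO3²⁻] = 0.0672 mmol/kg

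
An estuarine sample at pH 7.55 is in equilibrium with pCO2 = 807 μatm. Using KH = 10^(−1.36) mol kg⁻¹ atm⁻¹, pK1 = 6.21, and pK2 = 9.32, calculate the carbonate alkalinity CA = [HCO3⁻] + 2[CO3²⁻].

CA = 0.797 mmol/kg

[CO2*] = KH · pCO2 = 10^(−1.36) × 807×10^-6 = 3.523×10^-5 mol/kg
α₀ = 1/(1 + K1/[H⁺] + K1K2/[H⁺]²) = 1/(1 + 10^+1.34 + 10^-0.43) = 0.04301
DIC = [CO2*]/α₀ = 3.523×10^-5 / 0.04301 = 0.8190 mmol/kg
CA = (α₁ + 2α₂)·DIC = (0.9410 + 2×0.01598) × 0.8190 = 0.797 mmol/kg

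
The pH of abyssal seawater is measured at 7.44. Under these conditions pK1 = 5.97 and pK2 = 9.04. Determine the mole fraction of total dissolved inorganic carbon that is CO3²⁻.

α₂ = 1 / (1 + [H⁺]/K2 + [H⁺]²/(K1K2)) = 1 / (1 + 10^+1.60 + 10^+0.13)
   = 1 / (1 + 39.811 + 1.3490) = 1/42.160 = 0.02372

α₂ = 0.0237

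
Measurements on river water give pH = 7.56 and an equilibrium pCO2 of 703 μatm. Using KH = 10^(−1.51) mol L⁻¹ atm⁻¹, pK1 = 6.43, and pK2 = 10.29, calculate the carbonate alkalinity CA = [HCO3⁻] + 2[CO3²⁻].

CA = 0.294 mmol/L

[CO2*] = KH · pCO2 = 10^(−1.51) × 703×10^-6 = 2.172×10^-5 mol/L
α₀ = 1/(1 + K1/[H⁺] + K1K2/[H⁺]²) = 1/(1 + 10^+1.13 + 10^-1.60) = 0.06890
DIC = [CO2*]/α₀ = 2.172×10^-5 / 0.06890 = 0.3153 mmol/L
CA = (α₁ + 2α₂)·DIC = (0.9294 + 2×0.001731) × 0.3153 = 0.294 mmol/L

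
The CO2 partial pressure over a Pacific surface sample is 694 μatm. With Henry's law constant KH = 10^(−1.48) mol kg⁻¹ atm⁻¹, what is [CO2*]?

[CO2*] = 23.0 μmol/kg

KH = 10^(−1.48) = 3.311×10^-2 mol kg⁻¹ atm⁻¹
[CO2*] = KH · pCO2 = 3.311×10^-2 × 694×10^-6 atm = 2.30×10^-5 mol/kg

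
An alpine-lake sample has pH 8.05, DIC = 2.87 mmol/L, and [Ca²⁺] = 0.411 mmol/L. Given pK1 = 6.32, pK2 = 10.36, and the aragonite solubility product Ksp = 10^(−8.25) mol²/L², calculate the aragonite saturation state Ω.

Ω = 1.00

α₂ = 1 / (1 + [H⁺]/K2 + [H⁺]²/(K1K2)) = 1 / (1 + 10^+2.31 + 10^+0.58)
   = 1 / (1 + 204.17 + 3.8019) = 1/208.98 = 0.004785
[CO3²⁻] = α₂ × DIC = 0.004785 × 2.87 = 0.01373 mmol/L = 13.73 μmol/L
Ksp = 10^(−8.25) = 5.623×10^-9
Ω = [Ca²⁺][CO3²⁻]/Ksp = (0.411×10^-3)(1.373×10^-5) / 5.623×10^-9 = 1.00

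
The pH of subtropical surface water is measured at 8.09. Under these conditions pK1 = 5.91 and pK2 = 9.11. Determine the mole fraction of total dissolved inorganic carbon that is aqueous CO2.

α₀ = 0.00599

α₀ = 1 / (1 + K1/[H⁺] + K1K2/[H⁺]²) = 1 / (1 + 10^+2.18 + 10^+1.16)
   = 1 / (1 + 151.36 + 14.454) = 1/166.81 = 0.005995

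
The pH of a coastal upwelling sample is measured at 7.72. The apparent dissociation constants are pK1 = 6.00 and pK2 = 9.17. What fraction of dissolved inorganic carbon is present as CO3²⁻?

α₂ = 1 / (1 + [H⁺]/K2 + [H⁺]²/(K1K2)) = 1 / (1 + 10^+1.45 + 10^-0.27)
   = 1 / (1 + 28.184 + 0.53703) = 1/29.721 = 0.03365

α₂ = 0.0336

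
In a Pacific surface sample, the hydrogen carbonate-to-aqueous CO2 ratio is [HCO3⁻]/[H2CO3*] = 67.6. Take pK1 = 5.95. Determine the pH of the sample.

pH = 7.78

From K1 = [H⁺][HCO3⁻]/[H2CO3*]:  pH = pK1 + log₁₀([HCO3⁻]/[H2CO3*])
log₁₀(67.6) = +1.830
pH = 5.95 + (+1.830) = 7.78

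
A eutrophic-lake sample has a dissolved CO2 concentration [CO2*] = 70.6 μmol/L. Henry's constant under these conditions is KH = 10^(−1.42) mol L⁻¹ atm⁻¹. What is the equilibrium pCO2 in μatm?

KH = 10^(−1.42) = 3.802×10^-2 mol L⁻¹ atm⁻¹
pCO2 = [CO2*]/KH = 70.6×10^-6 / 3.802×10^-2 = 1.86×10^-3 atm = 1860 μatm

pCO2 = 1860 μatm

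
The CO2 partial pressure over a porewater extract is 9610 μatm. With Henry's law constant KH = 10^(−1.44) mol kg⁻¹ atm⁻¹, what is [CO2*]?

KH = 10^(−1.44) = 3.631×10^-2 mol kg⁻¹ atm⁻¹
[CO2*] = KH · pCO2 = 3.631×10^-2 × 9610×10^-6 atm = 3.49×10^-4 mol/kg

[CO2*] = 349 μmol/kg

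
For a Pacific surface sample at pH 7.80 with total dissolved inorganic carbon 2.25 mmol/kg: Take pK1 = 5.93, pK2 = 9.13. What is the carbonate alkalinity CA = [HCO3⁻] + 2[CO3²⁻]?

CA = [HCO3⁻] + 2[CO3²⁻] = (α₁ + 2α₂)·DIC
At pH 7.80: [H⁺]/K1 = 10^-1.87 = 0.013490, K2/[H⁺] = 10^-1.33 = 0.046774
α₁ = 1/(1 + 0.013490 + 0.046774) = 1/1.0603 = 0.9432; α₂ = α₁·K2/[H⁺] = 0.04412
α₁ + 2α₂ = 1.0314
CA = 1.0314 × 2.25 = 2.32 mmol/kg

CA = 2.32 mmol/kg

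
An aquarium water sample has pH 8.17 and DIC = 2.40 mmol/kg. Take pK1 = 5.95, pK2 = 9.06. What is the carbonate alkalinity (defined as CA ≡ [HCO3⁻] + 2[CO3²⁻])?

CA = [HCO3⁻] + 2[CO3²⁻] = (α₁ + 2α₂)·DIC
At pH 8.17: [H⁺]/K1 = 10^-2.22 = 0.0060256, K2/[H⁺] = 10^-0.89 = 0.12882
α₁ = 1/(1 + 0.0060256 + 0.12882) = 1/1.1349 = 0.8812; α₂ = α₁·K2/[H⁺] = 0.1135
α₁ + 2α₂ = 1.1082
CA = 1.1082 × 2.40 = 2.66 mmol/kg

CA = 2.66 mmol/kg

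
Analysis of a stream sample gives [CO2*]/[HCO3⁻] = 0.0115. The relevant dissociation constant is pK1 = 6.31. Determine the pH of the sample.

pH = 8.25

From K1 = [H⁺][HCO3⁻]/[CO2*]:  pH = pK1 − log₁₀([CO2*]/[HCO3⁻])
log₁₀(0.0115) = -1.939
pH = 6.31 − (-1.939) = 8.25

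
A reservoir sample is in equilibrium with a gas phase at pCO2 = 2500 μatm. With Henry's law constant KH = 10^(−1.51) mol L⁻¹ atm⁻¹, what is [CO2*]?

[CO2*] = 77.3 μmol/L

KH = 10^(−1.51) = 3.090×10^-2 mol L⁻¹ atm⁻¹
[CO2*] = KH · pCO2 = 3.090×10^-2 × 2500×10^-6 atm = 7.73×10^-5 mol/L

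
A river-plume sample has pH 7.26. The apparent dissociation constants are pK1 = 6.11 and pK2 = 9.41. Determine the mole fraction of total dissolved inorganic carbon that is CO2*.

α₀ = 1 / (1 + K1/[H⁺] + K1K2/[H⁺]²) = 1 / (1 + 10^+1.15 + 10^-1.00)
   = 1 / (1 + 14.125 + 0.10000) = 1/15.225 = 0.06568

α₀ = 0.0657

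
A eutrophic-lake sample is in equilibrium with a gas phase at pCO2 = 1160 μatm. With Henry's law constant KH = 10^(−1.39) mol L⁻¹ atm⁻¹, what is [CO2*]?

KH = 10^(−1.39) = 4.074×10^-2 mol L⁻¹ atm⁻¹
[CO2*] = KH · pCO2 = 4.074×10^-2 × 1160×10^-6 atm = 4.73×10^-5 mol/L

[CO2*] = 47.3 μmol/L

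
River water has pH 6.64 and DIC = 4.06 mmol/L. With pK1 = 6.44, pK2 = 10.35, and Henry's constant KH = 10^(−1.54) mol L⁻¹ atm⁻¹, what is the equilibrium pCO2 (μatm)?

pCO2 = 5.45×10^4 μatm

α₀ = 1 / (1 + K1/[H⁺] + K1K2/[H⁺]²) = 1 / (1 + 10^+0.20 + 10^-3.51)
   = 1 / (1 + 1.5849 + 0.00030903) = 1/2.5852 = 0.3868
[CO2*] = α₀ × DIC = 0.3868 × 4.06 = 1.570 mmol/L
pCO2 = [CO2*]/KH = 1.570×10^-3 / 2.884×10^-2 = 5.45×10^4 μatm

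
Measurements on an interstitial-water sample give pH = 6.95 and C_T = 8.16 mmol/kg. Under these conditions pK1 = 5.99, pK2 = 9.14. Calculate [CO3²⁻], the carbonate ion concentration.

[CO3²⁻] = 0.0472 mmol/kg

α₂ = 1 / (1 + [H⁺]/K2 + [H⁺]²/(K1K2)) = 1 / (1 + 10^+2.19 + 10^+1.23)
   = 1 / (1 + 154.88 + 16.982) = 1/172.86 = 0.005785
[CO3²⁻] = α₂ × DIC = 0.005785 × 8.16 = 0.0472 mmol/kg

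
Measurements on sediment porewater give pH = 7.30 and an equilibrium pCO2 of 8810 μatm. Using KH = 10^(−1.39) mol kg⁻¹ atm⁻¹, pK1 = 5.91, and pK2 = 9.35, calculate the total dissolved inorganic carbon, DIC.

[CO2*] = KH · pCO2 = 10^(−1.39) × 8810×10^-6 = 3.589×10^-4 mol/kg
α₀ = 1/(1 + K1/[H⁺] + K1K2/[H⁺]²) = 1/(1 + 10^+1.39 + 10^-0.66) = 0.03881
DIC = [CO2*]/α₀ = 3.589×10^-4 / 0.03881 = 9.25 mmol/kg

DIC = 9.25 mmol/kg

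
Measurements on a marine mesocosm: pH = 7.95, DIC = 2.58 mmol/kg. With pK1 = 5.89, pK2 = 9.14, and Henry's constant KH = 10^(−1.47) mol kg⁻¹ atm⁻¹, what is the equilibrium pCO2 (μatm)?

pCO2 = 618 μatm

α₀ = 1 / (1 + K1/[H⁺] + K1K2/[H⁺]²) = 1 / (1 + 10^+2.06 + 10^+0.87)
   = 1 / (1 + 114.82 + 7.4131) = 1/123.23 = 0.008115
[CO2*] = α₀ × DIC = 0.008115 × 2.58 = 0.02094 mmol/kg
pCO2 = [CO2*]/KH = 2.094×10^-5 / 3.388×10^-2 = 618 μatm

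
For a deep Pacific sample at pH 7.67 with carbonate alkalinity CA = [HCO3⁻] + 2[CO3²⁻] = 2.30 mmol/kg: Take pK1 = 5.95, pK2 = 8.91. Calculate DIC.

DIC = 2.22 mmol/kg

CA = [HCO3⁻] + 2[CO3²⁻] = (α₁ + 2α₂)·DIC
At pH 7.67: [H⁺]/K1 = 10^-1.72 = 0.019055, K2/[H⁺] = 10^-1.24 = 0.057544
α₁ = 1/(1 + 0.019055 + 0.057544) = 1/1.0766 = 0.9289; α₂ = α₁·K2/[H⁺] = 0.05345
α₁ + 2α₂ = 1.0358
DIC = CA / (α₁ + 2α₂) = 2.30 / 1.0358 = 2.22 mmol/kg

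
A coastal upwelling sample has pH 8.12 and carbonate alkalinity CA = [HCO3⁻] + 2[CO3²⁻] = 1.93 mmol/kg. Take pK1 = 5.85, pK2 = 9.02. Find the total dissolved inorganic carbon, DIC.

CA = [HCO3⁻] + 2[CO3²⁻] = (α₁ + 2α₂)·DIC
At pH 8.12: [H⁺]/K1 = 10^-2.27 = 0.0053703, K2/[H⁺] = 10^-0.90 = 0.12589
α₁ = 1/(1 + 0.0053703 + 0.12589) = 1/1.1313 = 0.8840; α₂ = α₁·K2/[H⁺] = 0.1113
α₁ + 2α₂ = 1.1065
DIC = CA / (α₁ + 2α₂) = 1.93 / 1.1065 = 1.74 mmol/kg

DIC = 1.74 mmol/kg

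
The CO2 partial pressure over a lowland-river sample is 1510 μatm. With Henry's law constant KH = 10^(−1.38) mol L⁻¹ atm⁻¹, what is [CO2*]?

[CO2*] = 62.9 μmol/L

KH = 10^(−1.38) = 4.169×10^-2 mol L⁻¹ atm⁻¹
[CO2*] = KH · pCO2 = 4.169×10^-2 × 1510×10^-6 atm = 6.29×10^-5 mol/L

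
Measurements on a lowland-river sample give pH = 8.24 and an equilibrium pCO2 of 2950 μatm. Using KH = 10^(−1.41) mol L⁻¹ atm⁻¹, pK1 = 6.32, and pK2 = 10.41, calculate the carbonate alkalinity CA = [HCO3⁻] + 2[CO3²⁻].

CA = 9.68 mmol/L

[CO2*] = KH · pCO2 = 10^(−1.41) × 2950×10^-6 = 1.148×10^-4 mol/L
α₀ = 1/(1 + K1/[H⁺] + K1K2/[H⁺]²) = 1/(1 + 10^+1.92 + 10^-0.25) = 0.01180
DIC = [CO2*]/α₀ = 1.148×10^-4 / 0.01180 = 9.725 mmol/L
CA = (α₁ + 2α₂)·DIC = (0.9816 + 2×0.006636) × 9.725 = 9.68 mmol/L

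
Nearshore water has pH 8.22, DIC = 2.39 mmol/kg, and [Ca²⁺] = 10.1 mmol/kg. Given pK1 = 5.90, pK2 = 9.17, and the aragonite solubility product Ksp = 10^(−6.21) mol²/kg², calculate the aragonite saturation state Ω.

α₂ = 1 / (1 + [H⁺]/K2 + [H⁺]²/(K1K2)) = 1 / (1 + 10^+0.95 + 10^-1.37)
   = 1 / (1 + 8.9125 + 0.042658) = 1/9.9552 = 0.1005
[CO3²⁻] = α₂ × DIC = 0.1005 × 2.39 = 0.2401 mmol/kg
Ksp = 10^(−6.21) = 6.166×10^-7
Ω = [Ca²⁺][CO3²⁻]/Ksp = (10.1×10^-3)(2.401×10^-4) / 6.166×10^-7 = 3.93

Ω = 3.93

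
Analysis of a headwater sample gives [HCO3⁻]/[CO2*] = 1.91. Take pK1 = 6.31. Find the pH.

From K1 = [H⁺][HCO3⁻]/[CO2*]:  pH = pK1 + log₁₀([HCO3⁻]/[CO2*])
log₁₀(1.91) = +0.281
pH = 6.31 + (+0.281) = 6.59

pH = 6.59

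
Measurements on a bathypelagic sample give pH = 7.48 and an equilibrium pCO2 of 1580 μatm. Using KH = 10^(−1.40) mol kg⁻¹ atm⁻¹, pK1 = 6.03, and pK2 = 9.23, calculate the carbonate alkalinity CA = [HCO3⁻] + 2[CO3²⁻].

CA = 1.84 mmol/kg

[CO2*] = KH · pCO2 = 10^(−1.40) × 1580×10^-6 = 6.290×10^-5 mol/kg
α₀ = 1/(1 + K1/[H⁺] + K1K2/[H⁺]²) = 1/(1 + 10^+1.45 + 10^-0.30) = 0.03369
DIC = [CO2*]/α₀ = 6.290×10^-5 / 0.03369 = 1.867 mmol/kg
CA = (α₁ + 2α₂)·DIC = (0.9494 + 2×0.01688) × 1.867 = 1.84 mmol/kg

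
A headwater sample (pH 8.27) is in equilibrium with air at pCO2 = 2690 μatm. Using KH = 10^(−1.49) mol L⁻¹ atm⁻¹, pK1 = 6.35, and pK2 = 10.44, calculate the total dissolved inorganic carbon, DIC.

DIC = 7.38 mmol/L

[CO2*] = KH · pCO2 = 10^(−1.49) × 2690×10^-6 = 8.705×10^-5 mol/L
α₀ = 1/(1 + K1/[H⁺] + K1K2/[H⁺]²) = 1/(1 + 10^+1.92 + 10^-0.25) = 0.01180
DIC = [CO2*]/α₀ = 8.705×10^-5 / 0.01180 = 7.38 mmol/L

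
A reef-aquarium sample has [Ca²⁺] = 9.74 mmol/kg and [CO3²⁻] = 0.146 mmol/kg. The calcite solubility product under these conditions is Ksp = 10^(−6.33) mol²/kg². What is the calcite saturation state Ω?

Ksp = 10^(−6.33) = 4.677×10^-7
Ω = [Ca²⁺][CO3²⁻]/Ksp = (9.74×10^-3)(0.146×10^-3) / 4.677×10^-7 = 3.04

Ω = 3.04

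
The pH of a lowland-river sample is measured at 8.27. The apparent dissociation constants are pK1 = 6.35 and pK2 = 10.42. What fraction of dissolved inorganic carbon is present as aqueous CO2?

α₀ = 0.0118

α₀ = 1 / (1 + K1/[H⁺] + K1K2/[H⁺]²) = 1 / (1 + 10^+1.92 + 10^-0.23)
   = 1 / (1 + 83.176 + 0.58884) = 1/84.765 = 0.01180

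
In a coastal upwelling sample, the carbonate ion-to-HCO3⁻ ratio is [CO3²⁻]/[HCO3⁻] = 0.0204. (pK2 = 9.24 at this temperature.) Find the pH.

pH = 7.55

From K2 = [H⁺][CO3²⁻]/[HCO3⁻]:  pH = pK2 + log₁₀([CO3²⁻]/[HCO3⁻])
log₁₀(0.0204) = -1.690
pH = 9.24 + (-1.690) = 7.55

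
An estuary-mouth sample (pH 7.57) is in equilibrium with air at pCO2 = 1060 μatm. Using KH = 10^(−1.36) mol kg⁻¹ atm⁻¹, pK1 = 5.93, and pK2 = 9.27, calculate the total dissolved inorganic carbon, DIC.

DIC = 2.11 mmol/kg

[CO2*] = KH · pCO2 = 10^(−1.36) × 1060×10^-6 = 4.627×10^-5 mol/kg
α₀ = 1/(1 + K1/[H⁺] + K1K2/[H⁺]²) = 1/(1 + 10^+1.64 + 10^-0.06) = 0.02197
DIC = [CO2*]/α₀ = 4.627×10^-5 / 0.02197 = 2.11 mmol/kg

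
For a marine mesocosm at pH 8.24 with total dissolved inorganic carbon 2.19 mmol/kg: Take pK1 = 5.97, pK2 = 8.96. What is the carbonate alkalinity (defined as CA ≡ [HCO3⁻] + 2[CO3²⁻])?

CA = 2.53 mmol/kg

CA = [HCO3⁻] + 2[CO3²⁻] = (α₁ + 2α₂)·DIC
At pH 8.24: [H⁺]/K1 = 10^-2.27 = 0.0053703, K2/[H⁺] = 10^-0.72 = 0.19055
α₁ = 1/(1 + 0.0053703 + 0.19055) = 1/1.1959 = 0.8362; α₂ = α₁·K2/[H⁺] = 0.1593
α₁ + 2α₂ = 1.1548
CA = 1.1548 × 2.19 = 2.53 mmol/kg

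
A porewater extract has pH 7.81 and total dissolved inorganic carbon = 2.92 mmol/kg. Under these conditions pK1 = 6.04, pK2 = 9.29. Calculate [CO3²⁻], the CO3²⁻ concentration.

α₂ = 1 / (1 + [H⁺]/K2 + [H⁺]²/(K1K2)) = 1 / (1 + 10^+1.48 + 10^-0.29)
   = 1 / (1 + 30.200 + 0.51286) = 1/31.712 = 0.03153
[CO3²⁻] = α₂ × DIC = 0.03153 × 2.92 = 0.0921 mmol/kg

[CO3²⁻] = 0.0921 mmol/kg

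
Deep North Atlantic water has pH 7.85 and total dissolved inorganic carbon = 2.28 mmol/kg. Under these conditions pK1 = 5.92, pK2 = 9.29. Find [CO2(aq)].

[CO2*] = 0.0256 mmol/kg

α₀ = 1 / (1 + K1/[H⁺] + K1K2/[H⁺]²) = 1 / (1 + 10^+1.93 + 10^+0.49)
   = 1 / (1 + 85.114 + 3.0903) = 1/89.204 = 0.01121
[CO2*] = α₀ × DIC = 0.01121 × 2.28 = 0.0256 mmol/kg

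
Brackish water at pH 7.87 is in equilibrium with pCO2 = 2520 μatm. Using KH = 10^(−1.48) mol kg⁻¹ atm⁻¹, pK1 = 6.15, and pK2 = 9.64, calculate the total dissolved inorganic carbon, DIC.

DIC = 4.54 mmol/kg

[CO2*] = KH · pCO2 = 10^(−1.48) × 2520×10^-6 = 8.345×10^-5 mol/kg
α₀ = 1/(1 + K1/[H⁺] + K1K2/[H⁺]²) = 1/(1 + 10^+1.72 + 10^-0.05) = 0.01839
DIC = [CO2*]/α₀ = 8.345×10^-5 / 0.01839 = 4.54 mmol/kg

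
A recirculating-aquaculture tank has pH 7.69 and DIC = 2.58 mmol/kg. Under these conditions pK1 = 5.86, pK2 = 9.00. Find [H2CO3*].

[CO2*] = 0.0359 mmol/kg

α₀ = 1 / (1 + K1/[H⁺] + K1K2/[H⁺]²) = 1 / (1 + 10^+1.83 + 10^+0.52)
   = 1 / (1 + 67.608 + 3.3113) = 1/71.920 = 0.01390
[CO2*] = α₀ × DIC = 0.01390 × 2.58 = 0.0359 mmol/kg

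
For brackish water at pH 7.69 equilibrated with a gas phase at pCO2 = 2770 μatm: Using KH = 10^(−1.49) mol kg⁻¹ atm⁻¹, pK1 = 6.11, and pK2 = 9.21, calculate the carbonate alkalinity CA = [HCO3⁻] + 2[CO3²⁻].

[CO2*] = KH · pCO2 = 10^(−1.49) × 2770×10^-6 = 8.964×10^-5 mol/kg
α₀ = 1/(1 + K1/[H⁺] + K1K2/[H⁺]²) = 1/(1 + 10^+1.58 + 10^+0.06) = 0.02490
DIC = [CO2*]/α₀ = 8.964×10^-5 / 0.02490 = 3.600 mmol/kg
CA = (α₁ + 2α₂)·DIC = (0.9465 + 2×0.02858) × 3.600 = 3.61 mmol/kg

CA = 3.61 mmol/kg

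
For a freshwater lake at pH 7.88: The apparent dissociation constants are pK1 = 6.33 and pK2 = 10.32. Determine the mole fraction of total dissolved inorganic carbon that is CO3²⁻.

α₂ = 1 / (1 + [H⁺]/K2 + [H⁺]²/(K1K2)) = 1 / (1 + 10^+2.44 + 10^+0.89)
   = 1 / (1 + 275.42 + 7.7625) = 1/284.19 = 0.003519

α₂ = 0.00352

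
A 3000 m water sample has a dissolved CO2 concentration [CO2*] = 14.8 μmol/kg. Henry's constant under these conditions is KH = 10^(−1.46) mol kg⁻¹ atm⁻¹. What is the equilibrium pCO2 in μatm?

KH = 10^(−1.46) = 3.467×10^-2 mol kg⁻¹ atm⁻¹
pCO2 = [CO2*]/KH = 14.8×10^-6 / 3.467×10^-2 = 4.27×10^-4 atm = 427 μatm

pCO2 = 427 μatm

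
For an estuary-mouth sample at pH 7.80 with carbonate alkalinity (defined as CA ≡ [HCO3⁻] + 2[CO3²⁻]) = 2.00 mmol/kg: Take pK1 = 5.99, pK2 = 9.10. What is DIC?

CA = [HCO3⁻] + 2[CO3²⁻] = (α₁ + 2α₂)·DIC
At pH 7.80: [H⁺]/K1 = 10^-1.81 = 0.015488, K2/[H⁺] = 10^-1.30 = 0.050119
α₁ = 1/(1 + 0.015488 + 0.050119) = 1/1.0656 = 0.9384; α₂ = α₁·K2/[H⁺] = 0.04703
α₁ + 2α₂ = 1.0325
DIC = CA / (α₁ + 2α₂) = 2.00 / 1.0325 = 1.94 mmol/kg

DIC = 1.94 mmol/kg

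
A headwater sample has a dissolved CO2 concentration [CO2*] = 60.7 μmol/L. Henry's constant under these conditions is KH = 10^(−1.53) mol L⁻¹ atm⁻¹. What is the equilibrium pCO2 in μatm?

KH = 10^(−1.53) = 2.951×10^-2 mol L⁻¹ atm⁻¹
pCO2 = [CO2*]/KH = 60.7×10^-6 / 2.951×10^-2 = 2.06×10^-3 atm = 2060 μatm

pCO2 = 2060 μatm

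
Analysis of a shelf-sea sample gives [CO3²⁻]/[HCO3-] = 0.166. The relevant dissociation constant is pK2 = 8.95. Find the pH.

From K2 = [H⁺][CO3²⁻]/[HCO3-]:  pH = pK2 + log₁₀([CO3²⁻]/[HCO3-])
log₁₀(0.166) = -0.780
pH = 8.95 + (-0.780) = 8.17

pH = 8.17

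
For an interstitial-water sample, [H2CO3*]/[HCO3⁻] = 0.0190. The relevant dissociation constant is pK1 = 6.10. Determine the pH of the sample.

pH = 7.82

From K1 = [H⁺][HCO3⁻]/[H2CO3*]:  pH = pK1 − log₁₀([H2CO3*]/[HCO3⁻])
log₁₀(0.0190) = -1.721
pH = 6.10 − (-1.721) = 7.82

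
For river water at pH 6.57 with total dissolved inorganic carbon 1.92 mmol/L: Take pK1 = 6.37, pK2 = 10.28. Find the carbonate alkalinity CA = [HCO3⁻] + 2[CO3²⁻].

CA = [HCO3⁻] + 2[CO3²⁻] = (α₁ + 2α₂)·DIC
At pH 6.57: [H⁺]/K1 = 10^-0.20 = 0.63096, K2/[H⁺] = 10^-3.71 = 0.00019498
α₁ = 1/(1 + 0.63096 + 0.00019498) = 1/1.6312 = 0.6131; α₂ = α₁·K2/[H⁺] = 0.0001195
α₁ + 2α₂ = 0.6133
CA = 0.6133 × 1.92 = 1.18 mmol/L

CA = 1.18 mmol/L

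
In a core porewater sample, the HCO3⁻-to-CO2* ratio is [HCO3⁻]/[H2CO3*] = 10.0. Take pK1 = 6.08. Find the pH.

From K1 = [H⁺][HCO3⁻]/[H2CO3*]:  pH = pK1 + log₁₀([HCO3⁻]/[H2CO3*])
log₁₀(10.0) = +1.000
pH = 6.08 + (+1.000) = 7.08

pH = 7.08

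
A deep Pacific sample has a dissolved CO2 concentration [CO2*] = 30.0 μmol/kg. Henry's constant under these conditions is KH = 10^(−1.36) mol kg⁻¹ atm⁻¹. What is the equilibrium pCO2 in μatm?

pCO2 = 687 μatm

KH = 10^(−1.36) = 4.365×10^-2 mol kg⁻¹ atm⁻¹
pCO2 = [CO2*]/KH = 30.0×10^-6 / 4.365×10^-2 = 6.87×10^-4 atm = 687 μatm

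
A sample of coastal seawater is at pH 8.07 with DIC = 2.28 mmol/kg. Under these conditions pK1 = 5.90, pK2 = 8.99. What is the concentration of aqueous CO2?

[CO2*] = 13.7 μmol/kg

α₀ = 1 / (1 + K1/[H⁺] + K1K2/[H⁺]²) = 1 / (1 + 10^+2.17 + 10^+1.25)
   = 1 / (1 + 147.91 + 17.783) = 1/166.69 = 0.005999
[CO2*] = α₀ × DIC = 0.005999 × 2.28 = 0.0137 mmol/kg = 13.7 μmol/kg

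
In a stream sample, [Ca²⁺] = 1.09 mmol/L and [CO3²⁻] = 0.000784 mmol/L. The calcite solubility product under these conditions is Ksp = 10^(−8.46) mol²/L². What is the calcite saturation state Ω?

Ω = 0.246

Ksp = 10^(−8.46) = 3.467×10^-9
Ω = [Ca²⁺][CO3²⁻]/Ksp = (1.09×10^-3)(0.000784×10^-3) / 3.467×10^-9 = 0.246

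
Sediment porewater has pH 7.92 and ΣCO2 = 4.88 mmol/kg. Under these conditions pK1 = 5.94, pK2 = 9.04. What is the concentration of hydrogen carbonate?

[HCO3⁻] = 4.49 mmol/kg

α₁ = 1 / (1 + [H⁺]/K1 + K2/[H⁺]) = 1 / (1 + 10^-1.98 + 10^-1.12)
   = 1 / (1 + 0.010471 + 0.075858) = 1/1.0863 = 0.9205
[HCO3⁻] = α₁ × DIC = 0.9205 × 4.88 = 4.49 mmol/kg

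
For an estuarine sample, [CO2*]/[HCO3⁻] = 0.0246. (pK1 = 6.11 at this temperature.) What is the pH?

From K1 = [H⁺][HCO3⁻]/[CO2*]:  pH = pK1 − log₁₀([CO2*]/[HCO3⁻])
log₁₀(0.0246) = -1.609
pH = 6.11 − (-1.609) = 7.72

pH = 7.72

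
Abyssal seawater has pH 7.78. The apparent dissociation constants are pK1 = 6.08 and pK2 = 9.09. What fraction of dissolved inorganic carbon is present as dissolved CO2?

α₀ = 1 / (1 + K1/[H⁺] + K1K2/[H⁺]²) = 1 / (1 + 10^+1.70 + 10^+0.39)
   = 1 / (1 + 50.119 + 2.4547) = 1/53.573 = 0.01867

α₀ = 0.0187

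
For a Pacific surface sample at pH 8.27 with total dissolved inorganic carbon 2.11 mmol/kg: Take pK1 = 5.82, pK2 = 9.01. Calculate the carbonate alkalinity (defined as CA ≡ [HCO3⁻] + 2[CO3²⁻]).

CA = [HCO3⁻] + 2[CO3²⁻] = (α₁ + 2α₂)·DIC
At pH 8.27: [H⁺]/K1 = 10^-2.45 = 0.0035481, K2/[H⁺] = 10^-0.74 = 0.18197
α₁ = 1/(1 + 0.0035481 + 0.18197) = 1/1.1855 = 0.8435; α₂ = α₁·K2/[H⁺] = 0.1535
α₁ + 2α₂ = 1.1505
CA = 1.1505 × 2.11 = 2.43 mmol/kg

CA = 2.43 mmol/kg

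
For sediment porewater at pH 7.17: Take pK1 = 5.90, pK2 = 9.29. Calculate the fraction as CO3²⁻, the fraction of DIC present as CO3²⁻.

α₂ = 1 / (1 + [H⁺]/K2 + [H⁺]²/(K1K2)) = 1 / (1 + 10^+2.12 + 10^+0.85)
   = 1 / (1 + 131.83 + 7.0795) = 1/139.91 = 0.007148

α₂ = 0.00715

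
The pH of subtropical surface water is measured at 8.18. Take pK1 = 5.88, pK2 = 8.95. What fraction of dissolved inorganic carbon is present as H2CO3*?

α₀ = 1 / (1 + K1/[H⁺] + K1K2/[H⁺]²) = 1 / (1 + 10^+2.30 + 10^+1.53)
   = 1 / (1 + 199.53 + 33.884) = 1/234.41 = 0.004266

α₀ = 0.00427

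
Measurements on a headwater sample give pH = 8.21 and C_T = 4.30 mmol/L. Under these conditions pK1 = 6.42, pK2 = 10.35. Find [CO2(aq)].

[CO2*] = 0.0681 mmol/L

α₀ = 1 / (1 + K1/[H⁺] + K1K2/[H⁺]²) = 1 / (1 + 10^+1.79 + 10^-0.35)
   = 1 / (1 + 61.660 + 0.44668) = 1/63.106 = 0.01585
[CO2*] = α₀ × DIC = 0.01585 × 4.30 = 0.0681 mmol/L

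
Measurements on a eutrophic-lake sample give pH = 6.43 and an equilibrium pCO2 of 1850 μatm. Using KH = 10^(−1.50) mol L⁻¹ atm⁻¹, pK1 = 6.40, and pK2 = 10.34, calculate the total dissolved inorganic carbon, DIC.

DIC = 0.121 mmol/L

[CO2*] = KH · pCO2 = 10^(−1.50) × 1850×10^-6 = 5.850×10^-5 mol/L
α₀ = 1/(1 + K1/[H⁺] + K1K2/[H⁺]²) = 1/(1 + 10^+0.03 + 10^-3.88) = 0.4827
DIC = [CO2*]/α₀ = 5.850×10^-5 / 0.4827 = 0.121 mmol/L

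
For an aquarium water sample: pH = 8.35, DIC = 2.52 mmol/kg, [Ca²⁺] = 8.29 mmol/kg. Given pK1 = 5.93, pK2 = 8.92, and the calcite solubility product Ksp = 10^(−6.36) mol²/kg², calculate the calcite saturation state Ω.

α₂ = 1 / (1 + [H⁺]/K2 + [H⁺]²/(K1K2)) = 1 / (1 + 10^+0.57 + 10^-1.85)
   = 1 / (1 + 3.7154 + 0.014125) = 1/4.7295 = 0.2114
[CO3²⁻] = α₂ × DIC = 0.2114 × 2.52 = 0.5328 mmol/kg
Ksp = 10^(−6.36) = 4.365×10^-7
Ω = [Ca²⁺][CO3²⁻]/Ksp = (8.29×10^-3)(5.328×10^-4) / 4.365×10^-7 = 10.1

Ω = 10.1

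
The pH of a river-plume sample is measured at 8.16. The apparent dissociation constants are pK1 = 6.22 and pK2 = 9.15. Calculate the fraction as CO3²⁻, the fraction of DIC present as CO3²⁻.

α₂ = 0.0919

α₂ = 1 / (1 + [H⁺]/K2 + [H⁺]²/(K1K2)) = 1 / (1 + 10^+0.99 + 10^-0.95)
   = 1 / (1 + 9.7724 + 0.11220) = 1/10.885 = 0.09187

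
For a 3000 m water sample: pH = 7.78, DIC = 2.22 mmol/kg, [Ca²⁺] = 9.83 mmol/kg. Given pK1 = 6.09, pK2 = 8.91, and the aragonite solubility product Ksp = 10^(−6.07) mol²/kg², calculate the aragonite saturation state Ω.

Ω = 1.74

α₂ = 1 / (1 + [H⁺]/K2 + [H⁺]²/(K1K2)) = 1 / (1 + 10^+1.13 + 10^-0.56)
   = 1 / (1 + 13.490 + 0.27542) = 1/14.765 = 0.06773
[CO3²⁻] = α₂ × DIC = 0.06773 × 2.22 = 0.1504 mmol/kg
Ksp = 10^(−6.07) = 8.511×10^-7
Ω = [Ca²⁺][CO3²⁻]/Ksp = (9.83×10^-3)(1.504×10^-4) / 8.511×10^-7 = 1.74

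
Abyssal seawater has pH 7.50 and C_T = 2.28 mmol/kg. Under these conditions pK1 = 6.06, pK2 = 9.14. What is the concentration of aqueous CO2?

[CO2*] = 0.0782 mmol/kg

α₀ = 1 / (1 + K1/[H⁺] + K1K2/[H⁺]²) = 1 / (1 + 10^+1.44 + 10^-0.20)
   = 1 / (1 + 27.542 + 0.63096) = 1/29.173 = 0.03428
[CO2*] = α₀ × DIC = 0.03428 × 2.28 = 0.0782 mmol/kg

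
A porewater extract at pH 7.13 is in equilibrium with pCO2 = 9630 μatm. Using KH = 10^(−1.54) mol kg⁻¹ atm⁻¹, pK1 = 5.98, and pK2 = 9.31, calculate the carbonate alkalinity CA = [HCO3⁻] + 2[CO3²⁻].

[CO2*] = KH · pCO2 = 10^(−1.54) × 9630×10^-6 = 2.777×10^-4 mol/kg
α₀ = 1/(1 + K1/[H⁺] + K1K2/[H⁺]²) = 1/(1 + 10^+1.15 + 10^-1.03) = 0.06571
DIC = [CO2*]/α₀ = 2.777×10^-4 / 0.06571 = 4.227 mmol/kg
CA = (α₁ + 2α₂)·DIC = (0.9282 + 2×0.006132) × 4.227 = 3.97 mmol/kg

CA = 3.97 mmol/kg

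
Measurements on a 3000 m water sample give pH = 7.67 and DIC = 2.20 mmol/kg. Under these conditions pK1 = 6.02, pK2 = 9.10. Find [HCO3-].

[HCO3⁻] = 2.08 mmol/kg

α₁ = 1 / (1 + [H⁺]/K1 + K2/[H⁺]) = 1 / (1 + 10^-1.65 + 10^-1.43)
   = 1 / (1 + 0.022387 + 0.037154) = 1/1.0595 = 0.9438
[HCO3⁻] = α₁ × DIC = 0.9438 × 2.20 = 2.08 mmol/kg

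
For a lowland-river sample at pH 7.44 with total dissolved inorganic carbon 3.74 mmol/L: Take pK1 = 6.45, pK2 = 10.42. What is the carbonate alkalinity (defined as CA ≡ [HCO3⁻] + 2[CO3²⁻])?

CA = 3.40 mmol/L

CA = [HCO3⁻] + 2[CO3²⁻] = (α₁ + 2α₂)·DIC
At pH 7.44: [H⁺]/K1 = 10^-0.99 = 0.10233, K2/[H⁺] = 10^-2.98 = 0.0010471
α₁ = 1/(1 + 0.10233 + 0.0010471) = 1/1.1034 = 0.9063; α₂ = α₁·K2/[H⁺] = 0.0009490
α₁ + 2α₂ = 0.9082
CA = 0.9082 × 3.74 = 3.40 mmol/L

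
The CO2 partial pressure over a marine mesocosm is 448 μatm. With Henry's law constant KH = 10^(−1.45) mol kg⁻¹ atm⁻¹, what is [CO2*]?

KH = 10^(−1.45) = 3.548×10^-2 mol kg⁻¹ atm⁻¹
[CO2*] = KH · pCO2 = 3.548×10^-2 × 448×10^-6 atm = 1.59×10^-5 mol/kg

[CO2*] = 15.9 μmol/kg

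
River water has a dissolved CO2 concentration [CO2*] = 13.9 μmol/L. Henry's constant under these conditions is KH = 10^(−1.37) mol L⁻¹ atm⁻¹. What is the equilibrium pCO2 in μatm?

pCO2 = 326 μatm

KH = 10^(−1.37) = 4.266×10^-2 mol L⁻¹ atm⁻¹
pCO2 = [CO2*]/KH = 13.9×10^-6 / 4.266×10^-2 = 3.26×10^-4 atm = 326 μatm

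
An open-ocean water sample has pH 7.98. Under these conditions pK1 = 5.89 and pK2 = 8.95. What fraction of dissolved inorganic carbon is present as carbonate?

α₂ = 1 / (1 + [H⁺]/K2 + [H⁺]²/(K1K2)) = 1 / (1 + 10^+0.97 + 10^-1.12)
   = 1 / (1 + 9.3325 + 0.075858) = 1/10.408 = 0.09608

α₂ = 0.0961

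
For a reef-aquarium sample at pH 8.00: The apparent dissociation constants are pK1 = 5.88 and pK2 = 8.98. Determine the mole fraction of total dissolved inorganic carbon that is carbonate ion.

α₂ = 1 / (1 + [H⁺]/K2 + [H⁺]²/(K1K2)) = 1 / (1 + 10^+0.98 + 10^-1.14)
   = 1 / (1 + 9.5499 + 0.072444) = 1/10.622 = 0.09414

α₂ = 0.0941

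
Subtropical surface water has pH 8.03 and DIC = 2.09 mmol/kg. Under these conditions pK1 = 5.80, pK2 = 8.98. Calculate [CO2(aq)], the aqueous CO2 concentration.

α₀ = 1 / (1 + K1/[H⁺] + K1K2/[H⁺]²) = 1 / (1 + 10^+2.23 + 10^+1.28)
   = 1 / (1 + 169.82 + 19.055) = 1/189.88 = 0.005267
[CO2*] = α₀ × DIC = 0.005267 × 2.09 = 0.0110 mmol/kg = 11.0 μmol/kg

[CO2*] = 11.0 μmol/kg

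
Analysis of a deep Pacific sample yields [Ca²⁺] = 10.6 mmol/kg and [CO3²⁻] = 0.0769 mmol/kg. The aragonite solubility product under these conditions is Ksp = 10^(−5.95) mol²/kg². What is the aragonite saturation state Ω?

Ksp = 10^(−5.95) = 1.122×10^-6
Ω = [Ca²⁺][CO3²⁻]/Ksp = (10.6×10^-3)(0.0769×10^-3) / 1.122×10^-6 = 0.726

Ω = 0.726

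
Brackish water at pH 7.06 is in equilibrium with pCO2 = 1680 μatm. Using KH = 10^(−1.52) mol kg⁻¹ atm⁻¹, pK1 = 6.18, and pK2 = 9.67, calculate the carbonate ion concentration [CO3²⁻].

[CO2*] = KH · pCO2 = 10^(−1.52) × 1680×10^-6 = 5.074×10^-5 mol/kg
α₀ = 1/(1 + K1/[H⁺] + K1K2/[H⁺]²) = 1/(1 + 10^+0.88 + 10^-1.73) = 0.1162
DIC = [CO2*]/α₀ = 5.074×10^-5 / 0.1162 = 0.4365 mmol/kg
[CO3²⁻] = α₂·DIC; α₂ = 0.002164, so [CO3²⁻] = 0.002164 × 0.4365 = 0.000945 mmol/kg = 0.945 μmol/kg

[CO3²⁻] = 0.945 μmol/kg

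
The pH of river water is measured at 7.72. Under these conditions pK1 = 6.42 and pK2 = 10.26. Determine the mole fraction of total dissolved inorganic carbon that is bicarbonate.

α₁ = 0.950

α₁ = 1 / (1 + [H⁺]/K1 + K2/[H⁺]) = 1 / (1 + 10^-1.30 + 10^-2.54)
   = 1 / (1 + 0.050119 + 0.0028840) = 1/1.0530 = 0.9497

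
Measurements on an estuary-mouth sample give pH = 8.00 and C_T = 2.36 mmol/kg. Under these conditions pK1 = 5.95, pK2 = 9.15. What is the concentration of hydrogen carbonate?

[HCO3⁻] = 2.19 mmol/kg

α₁ = 1 / (1 + [H⁺]/K1 + K2/[H⁺]) = 1 / (1 + 10^-2.05 + 10^-1.15)
   = 1 / (1 + 0.0089125 + 0.070795) = 1/1.0797 = 0.9262
[HCO3⁻] = α₁ × DIC = 0.9262 × 2.36 = 2.19 mmol/kg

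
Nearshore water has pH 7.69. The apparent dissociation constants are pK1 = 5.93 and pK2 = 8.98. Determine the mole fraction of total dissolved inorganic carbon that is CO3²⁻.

α₂ = 1 / (1 + [H⁺]/K2 + [H⁺]²/(K1K2)) = 1 / (1 + 10^+1.29 + 10^-0.47)
   = 1 / (1 + 19.498 + 0.33884) = 1/20.837 = 0.04799

α₂ = 0.0480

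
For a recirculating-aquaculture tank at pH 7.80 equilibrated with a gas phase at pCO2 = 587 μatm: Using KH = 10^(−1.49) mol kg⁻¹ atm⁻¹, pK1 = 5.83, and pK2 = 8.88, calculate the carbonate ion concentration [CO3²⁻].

[CO2*] = KH · pCO2 = 10^(−1.49) × 587×10^-6 = 1.899×10^-5 mol/kg
α₀ = 1/(1 + K1/[H⁺] + K1K2/[H⁺]²) = 1/(1 + 10^+1.97 + 10^+0.89) = 0.009795
DIC = [CO2*]/α₀ = 1.899×10^-5 / 0.009795 = 1.939 mmol/kg
[CO3²⁻] = α₂·DIC; α₂ = 0.07604, so [CO3²⁻] = 0.07604 × 1.939 = 0.147 mmol/kg

[CO3²⁻] = 0.147 mmol/kg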